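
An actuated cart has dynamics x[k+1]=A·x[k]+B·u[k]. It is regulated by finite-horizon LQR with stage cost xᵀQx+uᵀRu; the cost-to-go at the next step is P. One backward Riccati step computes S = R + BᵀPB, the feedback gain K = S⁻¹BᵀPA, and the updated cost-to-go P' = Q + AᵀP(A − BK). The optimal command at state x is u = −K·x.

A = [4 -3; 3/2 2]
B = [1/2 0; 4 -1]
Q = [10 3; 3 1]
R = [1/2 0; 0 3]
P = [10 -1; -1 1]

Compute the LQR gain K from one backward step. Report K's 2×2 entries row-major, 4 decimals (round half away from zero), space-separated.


BᵀP = [1.0000 3.5000; 1.0000 -1.0000]
S = R + BᵀPB = [1/2 0; 0 3] + [14.5000 -3.5000; -3.5000 1.0000] = [15.0000 -3.5000; -3.5000 4.0000]
BᵀPA = [9.2500 4.0000; 2.5000 -5.0000]
K = S⁻¹·BᵀPA = [0.9581 -0.0314; 1.4634 -1.2775]
A−BK = [3.5209 -2.9843; -0.8691 0.8482]
AᵀP(A−BK) = [137.7291 -117.0157; -117.0157 99.7382]
P' = Q + AᵀP(A−BK) = [147.7291 -114.0157; -114.0157 100.7382]
tr(P') = 248.4673

0.9581 -0.0314 1.4634 -1.2775


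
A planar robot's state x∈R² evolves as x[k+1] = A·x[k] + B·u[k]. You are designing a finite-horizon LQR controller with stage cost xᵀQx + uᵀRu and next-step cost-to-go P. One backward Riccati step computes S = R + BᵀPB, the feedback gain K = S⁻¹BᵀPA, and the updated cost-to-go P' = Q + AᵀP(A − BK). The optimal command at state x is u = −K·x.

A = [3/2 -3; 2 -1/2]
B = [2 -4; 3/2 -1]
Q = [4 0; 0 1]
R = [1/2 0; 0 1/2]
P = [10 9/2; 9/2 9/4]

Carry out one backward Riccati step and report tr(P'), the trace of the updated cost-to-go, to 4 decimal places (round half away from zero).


5.6215

BᵀP = [26.7500 12.3750; -44.5000 -20.2500]
S = R + BᵀPB = [1/2 0; 0 1/2] + [72.0625 -119.3750; -119.3750 198.2500] = [72.5625 -119.3750; -119.3750 198.7500]
BᵀPA = [64.8750 -86.4375; -107.2500 143.6250]
K = S⁻¹·BᵀPA = [0.5305 -0.1996; -0.2210 0.6027]
A−BK = [-0.4449 -0.1898; 0.9832 0.4022]
AᵀP(A−BK) = [0.3827 -0.0304; -0.0304 0.2387]
P' = Q + AᵀP(A−BK) = [4.3827 -0.0304; -0.0304 1.2387]
tr(P') = 5.6215


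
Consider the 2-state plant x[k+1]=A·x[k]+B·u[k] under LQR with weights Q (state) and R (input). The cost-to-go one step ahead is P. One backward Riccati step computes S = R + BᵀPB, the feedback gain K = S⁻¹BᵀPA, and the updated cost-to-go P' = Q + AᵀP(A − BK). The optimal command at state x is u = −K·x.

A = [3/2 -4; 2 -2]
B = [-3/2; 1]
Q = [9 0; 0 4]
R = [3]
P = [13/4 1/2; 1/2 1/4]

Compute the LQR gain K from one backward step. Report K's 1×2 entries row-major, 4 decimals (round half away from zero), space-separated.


BᵀP = [-4.3750 -0.5000]
S = R + BᵀPB = [3] + [6.0625] = [9.0625]
BᵀPA = [-7.5625 18.5000]
K = S⁻¹·BᵀPA = [-0.8345 2.0414]
A−BK = [0.2483 -0.9379; 2.8345 -4.0414]
AᵀP(A−BK) = [5.0017 -10.5621; -10.5621 23.2345]
P' = Q + AᵀP(A−BK) = [14.0017 -10.5621; -10.5621 27.2345]
tr(P') = 41.2362

-0.8345 2.0414


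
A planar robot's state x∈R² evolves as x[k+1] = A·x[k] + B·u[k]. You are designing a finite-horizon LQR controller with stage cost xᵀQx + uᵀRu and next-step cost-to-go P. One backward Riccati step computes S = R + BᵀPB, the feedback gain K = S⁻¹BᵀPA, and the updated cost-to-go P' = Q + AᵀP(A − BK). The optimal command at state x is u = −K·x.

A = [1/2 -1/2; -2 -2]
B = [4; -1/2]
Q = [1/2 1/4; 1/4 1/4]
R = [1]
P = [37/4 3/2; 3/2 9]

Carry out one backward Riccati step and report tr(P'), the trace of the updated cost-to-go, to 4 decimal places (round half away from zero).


BᵀP = [36.2500 1.5000]
S = R + BᵀPB = [1] + [144.2500] = [145.2500]
BᵀPA = [15.1250 -21.1250]
K = S⁻¹·BᵀPA = [0.1041 -0.1454]
A−BK = [0.0835 0.0818; -1.9479 -2.0727]
AᵀP(A−BK) = [33.7375 35.8873; 35.8873 38.2401]
P' = Q + AᵀP(A−BK) = [34.2375 36.1373; 36.1373 38.4901]
tr(P') = 72.7276

72.7276


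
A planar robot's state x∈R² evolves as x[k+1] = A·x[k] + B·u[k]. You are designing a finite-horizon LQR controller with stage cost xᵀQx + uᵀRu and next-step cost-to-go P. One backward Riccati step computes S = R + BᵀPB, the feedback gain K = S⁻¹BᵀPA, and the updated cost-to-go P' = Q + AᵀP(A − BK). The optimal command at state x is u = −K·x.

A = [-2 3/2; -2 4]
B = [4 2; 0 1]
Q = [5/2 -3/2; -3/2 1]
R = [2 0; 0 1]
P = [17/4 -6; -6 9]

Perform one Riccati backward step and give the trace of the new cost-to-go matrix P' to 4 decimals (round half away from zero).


13.5114

BᵀP = [17.0000 -24.0000; 2.5000 -3.0000]
S = R + BᵀPB = [2 0; 0 1] + [68.0000 10.0000; 10.0000 2.0000] = [70.0000 10.0000; 10.0000 3.0000]
BᵀPA = [14.0000 -70.5000; 1.0000 -8.2500]
K = S⁻¹·BᵀPA = [0.2909 -1.1727; -0.6364 1.1591]
A−BK = [-1.8909 3.8727; -1.3636 2.8409]
AᵀP(A−BK) = [1.5636 -3.4909; -3.4909 8.4477]
P' = Q + AᵀP(A−BK) = [4.0636 -4.9909; -4.9909 9.4477]
tr(P') = 13.5114


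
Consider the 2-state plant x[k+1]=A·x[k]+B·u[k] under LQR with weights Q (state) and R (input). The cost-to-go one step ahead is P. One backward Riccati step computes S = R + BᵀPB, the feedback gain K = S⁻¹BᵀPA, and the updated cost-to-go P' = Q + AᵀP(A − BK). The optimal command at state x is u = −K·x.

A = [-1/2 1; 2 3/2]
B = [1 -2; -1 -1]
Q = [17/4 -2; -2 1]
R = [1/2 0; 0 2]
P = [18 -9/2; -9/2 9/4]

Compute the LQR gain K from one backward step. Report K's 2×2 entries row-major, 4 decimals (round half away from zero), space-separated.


BᵀP = [22.5000 -6.7500; -31.5000 6.7500]
S = R + BᵀPB = [1/2 0; 0 2] + [29.2500 -38.2500; -38.2500 56.2500] = [29.7500 -38.2500; -38.2500 58.2500]
BᵀPA = [-24.7500 12.3750; 29.2500 -21.3750]
K = S⁻¹·BᵀPA = [-1.1964 -0.3585; -0.2835 -0.6024]
A−BK = [0.1295 0.1538; 0.5201 0.5391]
AᵀP(A−BK) = [1.1808 0.8712; 0.8712 1.1234]
P' = Q + AᵀP(A−BK) = [5.4308 -1.1288; -1.1288 2.1234]
tr(P') = 7.5542

-1.1964 -0.3585 -0.2835 -0.6024


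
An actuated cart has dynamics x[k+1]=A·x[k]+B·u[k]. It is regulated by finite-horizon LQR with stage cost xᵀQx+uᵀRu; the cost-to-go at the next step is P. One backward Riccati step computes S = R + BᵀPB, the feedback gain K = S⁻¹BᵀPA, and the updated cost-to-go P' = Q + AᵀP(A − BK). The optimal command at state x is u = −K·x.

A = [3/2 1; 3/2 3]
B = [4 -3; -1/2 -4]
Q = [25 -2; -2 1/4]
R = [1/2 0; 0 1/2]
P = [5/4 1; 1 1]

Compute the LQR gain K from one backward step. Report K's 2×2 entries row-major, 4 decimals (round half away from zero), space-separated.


BᵀP = [4.5000 3.5000; -7.7500 -7.0000]
S = R + BᵀPB = [1/2 0; 0 1/2] + [16.2500 -27.5000; -27.5000 51.2500] = [16.7500 -27.5000; -27.5000 51.7500]
BᵀPA = [12.0000 15.0000; -22.1250 -28.7500]
K = S⁻¹·BᵀPA = [0.1136 -0.1300; -0.3672 -0.6246]
A−BK = [-0.0560 -0.3539; 0.0882 0.4364]
AᵀP(A−BK) = [0.0757 0.1149; 0.1149 0.2417]
P' = Q + AᵀP(A−BK) = [25.0757 -1.8851; -1.8851 0.4917]
tr(P') = 25.5673

0.1136 -0.1300 -0.3672 -0.6246


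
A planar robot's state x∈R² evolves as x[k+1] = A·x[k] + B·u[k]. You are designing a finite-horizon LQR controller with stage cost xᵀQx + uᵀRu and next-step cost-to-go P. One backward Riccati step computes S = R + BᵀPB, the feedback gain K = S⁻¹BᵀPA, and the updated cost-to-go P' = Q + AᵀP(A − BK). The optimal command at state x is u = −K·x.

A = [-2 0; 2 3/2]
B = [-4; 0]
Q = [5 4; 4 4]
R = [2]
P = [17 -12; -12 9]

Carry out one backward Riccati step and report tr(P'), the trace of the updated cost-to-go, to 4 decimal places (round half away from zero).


BᵀP = [-68.0000 48.0000]
S = R + BᵀPB = [2] + [272.0000] = [274.0000]
BᵀPA = [232.0000 72.0000]
K = S⁻¹·BᵀPA = [0.8467 0.2628]
A−BK = [1.3869 1.0511; 2.0000 1.5000]
AᵀP(A−BK) = [3.5620 2.0365; 2.0365 1.3303]
P' = Q + AᵀP(A−BK) = [8.5620 6.0365; 6.0365 5.3303]
tr(P') = 13.8923

13.8923


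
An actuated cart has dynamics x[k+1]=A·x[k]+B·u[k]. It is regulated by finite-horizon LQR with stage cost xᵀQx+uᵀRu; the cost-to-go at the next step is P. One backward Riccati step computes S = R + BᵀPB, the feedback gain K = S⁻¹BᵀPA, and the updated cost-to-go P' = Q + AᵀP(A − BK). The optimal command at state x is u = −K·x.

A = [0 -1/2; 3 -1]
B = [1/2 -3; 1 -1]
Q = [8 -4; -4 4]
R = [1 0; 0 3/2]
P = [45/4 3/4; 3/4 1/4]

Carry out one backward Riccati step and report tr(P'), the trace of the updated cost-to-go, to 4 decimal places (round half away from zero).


13.6735

BᵀP = [6.3750 0.6250; -34.5000 -2.5000]
S = R + BᵀPB = [1 0; 0 3/2] + [3.8125 -19.7500; -19.7500 106.0000] = [4.8125 -19.7500; -19.7500 107.5000]
BᵀPA = [1.8750 -3.8125; -7.5000 19.7500]
K = S⁻¹·BᵀPA = [0.4198 -0.1554; 0.0074 0.1552]
A−BK = [-0.1878 0.0432; 2.5875 -0.6894]
AᵀP(A−BK) = [1.5180 -0.4198; -0.4198 0.1554]
P' = Q + AᵀP(A−BK) = [9.5180 -4.4198; -4.4198 4.1554]
tr(P') = 13.6735


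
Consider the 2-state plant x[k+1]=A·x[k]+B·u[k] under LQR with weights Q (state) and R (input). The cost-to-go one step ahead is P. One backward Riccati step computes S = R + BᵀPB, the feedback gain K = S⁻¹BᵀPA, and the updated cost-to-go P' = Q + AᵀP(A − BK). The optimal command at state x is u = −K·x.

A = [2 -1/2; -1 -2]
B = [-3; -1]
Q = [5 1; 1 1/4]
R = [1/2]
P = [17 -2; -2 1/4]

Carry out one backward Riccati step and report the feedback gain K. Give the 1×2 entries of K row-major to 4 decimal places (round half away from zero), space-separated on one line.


-0.7319 0.0917

BᵀP = [-49.0000 5.7500]
S = R + BᵀPB = [1/2] + [141.2500] = [141.7500]
BᵀPA = [-103.7500 13.0000]
K = S⁻¹·BᵀPA = [-0.7319 0.0917]
A−BK = [-0.1958 -0.2249; -1.7319 -1.9083]
AᵀP(A−BK) = [0.3131 0.0150; 0.0150 0.0578]
P' = Q + AᵀP(A−BK) = [5.3131 1.0150; 1.0150 0.3078]
tr(P') = 5.6208


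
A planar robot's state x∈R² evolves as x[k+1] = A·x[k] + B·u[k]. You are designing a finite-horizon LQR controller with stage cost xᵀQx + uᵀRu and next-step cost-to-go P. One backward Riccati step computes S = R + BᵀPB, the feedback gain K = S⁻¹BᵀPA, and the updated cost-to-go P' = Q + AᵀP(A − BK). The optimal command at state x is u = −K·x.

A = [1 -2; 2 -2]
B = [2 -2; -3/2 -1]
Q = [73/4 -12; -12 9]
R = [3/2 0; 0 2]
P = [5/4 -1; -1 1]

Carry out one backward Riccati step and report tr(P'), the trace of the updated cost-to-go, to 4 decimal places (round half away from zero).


28.5726

BᵀP = [4.0000 -3.5000; -1.5000 1.0000]
S = R + BᵀPB = [3/2 0; 0 2] + [13.2500 -4.5000; -4.5000 2.0000] = [14.7500 -4.5000; -4.5000 4.0000]
BᵀPA = [-3.0000 -1.0000; 0.5000 1.0000]
K = S⁻¹·BᵀPA = [-0.2516 0.0129; -0.1581 0.2645]
A−BK = [1.1871 -1.4968; 1.4645 -1.7161]
AᵀP(A−BK) = [0.5742 -0.5935; -0.5935 0.7484]
P' = Q + AᵀP(A−BK) = [18.8242 -12.5935; -12.5935 9.7484]
tr(P') = 28.5726


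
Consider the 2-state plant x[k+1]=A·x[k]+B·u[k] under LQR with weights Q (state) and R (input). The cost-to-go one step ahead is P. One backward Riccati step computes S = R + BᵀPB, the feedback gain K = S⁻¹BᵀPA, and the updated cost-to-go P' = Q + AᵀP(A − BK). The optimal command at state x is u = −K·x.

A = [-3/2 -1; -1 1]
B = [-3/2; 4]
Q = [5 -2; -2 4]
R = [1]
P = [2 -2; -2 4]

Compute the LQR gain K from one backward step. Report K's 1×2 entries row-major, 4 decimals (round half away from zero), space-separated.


-0.0267 0.3209

BᵀP = [-11.0000 19.0000]
S = R + BᵀPB = [1] + [92.5000] = [93.5000]
BᵀPA = [-2.5000 30.0000]
K = S⁻¹·BᵀPA = [-0.0267 0.3209]
A−BK = [-1.5401 -0.5187; -0.8930 -0.2834]
AᵀP(A−BK) = [2.4332 0.8021; 0.8021 0.3743]
P' = Q + AᵀP(A−BK) = [7.4332 -1.1979; -1.1979 4.3743]
tr(P') = 11.8075


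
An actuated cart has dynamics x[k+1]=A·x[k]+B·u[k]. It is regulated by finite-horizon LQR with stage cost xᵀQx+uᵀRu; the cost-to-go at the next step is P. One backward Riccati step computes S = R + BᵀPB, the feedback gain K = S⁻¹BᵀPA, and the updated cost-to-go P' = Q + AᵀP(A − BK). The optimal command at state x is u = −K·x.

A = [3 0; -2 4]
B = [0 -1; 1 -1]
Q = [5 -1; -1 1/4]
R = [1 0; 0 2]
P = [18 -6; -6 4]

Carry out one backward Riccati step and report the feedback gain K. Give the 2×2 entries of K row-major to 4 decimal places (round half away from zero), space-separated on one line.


BᵀP = [-6.0000 4.0000; -12.0000 2.0000]
S = R + BᵀPB = [1 0; 0 2] + [4.0000 2.0000; 2.0000 10.0000] = [5.0000 2.0000; 2.0000 12.0000]
BᵀPA = [-26.0000 16.0000; -40.0000 8.0000]
K = S⁻¹·BᵀPA = [-4.1429 3.1429; -2.6429 0.1429]
A−BK = [0.3571 0.1429; -0.5000 1.0000]
AᵀP(A−BK) = [36.5714 -16.5714; -16.5714 12.5714]
P' = Q + AᵀP(A−BK) = [41.5714 -17.5714; -17.5714 12.8214]
tr(P') = 54.3929

-4.1429 3.1429 -2.6429 0.1429


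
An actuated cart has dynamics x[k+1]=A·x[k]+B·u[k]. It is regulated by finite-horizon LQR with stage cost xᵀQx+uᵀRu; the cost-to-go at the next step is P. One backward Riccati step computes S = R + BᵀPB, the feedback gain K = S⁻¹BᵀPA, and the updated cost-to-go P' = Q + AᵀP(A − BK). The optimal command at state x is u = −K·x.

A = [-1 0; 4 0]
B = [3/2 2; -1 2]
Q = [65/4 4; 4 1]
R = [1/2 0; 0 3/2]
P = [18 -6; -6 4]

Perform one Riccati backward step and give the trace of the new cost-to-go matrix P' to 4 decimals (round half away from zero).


20.4511

BᵀP = [33.0000 -13.0000; 24.0000 -4.0000]
S = R + BᵀPB = [1/2 0; 0 3/2] + [62.5000 40.0000; 40.0000 40.0000] = [63.0000 40.0000; 40.0000 41.5000]
BᵀPA = [-85.0000 0.0000; -40.0000 0.0000]
K = S⁻¹·BᵀPA = [-1.9000 0.0000; 0.8674 0.0000]
A−BK = [0.1151 0.0000; 0.3652 0.0000]
AᵀP(A−BK) = [3.2011 0.0000; 0.0000 0.0000]
P' = Q + AᵀP(A−BK) = [19.4511 4.0000; 4.0000 1.0000]
tr(P') = 20.4511


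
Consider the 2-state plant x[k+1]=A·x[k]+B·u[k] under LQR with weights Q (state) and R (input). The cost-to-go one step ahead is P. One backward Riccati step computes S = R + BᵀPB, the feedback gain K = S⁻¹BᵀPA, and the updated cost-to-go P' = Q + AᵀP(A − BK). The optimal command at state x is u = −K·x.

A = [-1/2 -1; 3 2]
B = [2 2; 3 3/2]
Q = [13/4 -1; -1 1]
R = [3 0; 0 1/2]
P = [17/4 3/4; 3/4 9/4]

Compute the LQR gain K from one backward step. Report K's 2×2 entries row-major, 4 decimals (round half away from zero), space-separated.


1.0358 0.8169 -0.9339 -1.0179

BᵀP = [10.7500 8.2500; 9.6250 4.8750]
S = R + BᵀPB = [3 0; 0 1/2] + [46.2500 33.8750; 33.8750 26.5625] = [49.2500 33.8750; 33.8750 27.0625]
BᵀPA = [19.3750 5.7500; 9.8125 0.1250]
K = S⁻¹·BᵀPA = [1.0358 0.8169; -0.9339 -1.0179]
A−BK = [-0.7037 -0.5980; 1.2936 1.0762]
AᵀP(A−BK) = [8.1587 6.7862; 6.7862 5.6803]
P' = Q + AᵀP(A−BK) = [11.4087 5.7862; 5.7862 6.6803]
tr(P') = 18.0890


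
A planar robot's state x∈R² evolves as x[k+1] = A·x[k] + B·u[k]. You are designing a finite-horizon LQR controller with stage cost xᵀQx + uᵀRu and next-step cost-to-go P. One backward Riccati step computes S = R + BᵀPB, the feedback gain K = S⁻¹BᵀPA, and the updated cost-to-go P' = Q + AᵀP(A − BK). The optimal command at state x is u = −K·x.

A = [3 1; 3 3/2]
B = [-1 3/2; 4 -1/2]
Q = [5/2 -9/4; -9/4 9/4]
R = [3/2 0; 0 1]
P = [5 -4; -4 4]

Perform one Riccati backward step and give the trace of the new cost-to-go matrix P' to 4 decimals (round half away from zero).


9.9274

BᵀP = [-21.0000 20.0000; 9.5000 -8.0000]
S = R + BᵀPB = [3/2 0; 0 1] + [101.0000 -41.5000; -41.5000 18.2500] = [102.5000 -41.5000; -41.5000 19.2500]
BᵀPA = [-3.0000 9.0000; 4.5000 -2.5000]
K = S⁻¹·BᵀPA = [0.5142 0.2770; 1.3423 0.4674]
A−BK = [1.5007 0.5760; 1.6143 0.6256]
AᵀP(A−BK) = [4.5022 1.7280; 1.7280 0.6751]
P' = Q + AᵀP(A−BK) = [7.0022 -0.5220; -0.5220 2.9251]
tr(P') = 9.9274


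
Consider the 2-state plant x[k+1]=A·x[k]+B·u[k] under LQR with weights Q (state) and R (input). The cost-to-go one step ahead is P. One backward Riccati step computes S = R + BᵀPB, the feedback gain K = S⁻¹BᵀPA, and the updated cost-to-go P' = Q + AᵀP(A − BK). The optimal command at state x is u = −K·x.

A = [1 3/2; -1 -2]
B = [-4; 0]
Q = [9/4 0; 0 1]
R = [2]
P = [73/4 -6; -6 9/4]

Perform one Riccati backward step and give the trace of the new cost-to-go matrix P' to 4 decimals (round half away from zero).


BᵀP = [-73.0000 24.0000]
S = R + BᵀPB = [2] + [292.0000] = [294.0000]
BᵀPA = [-97.0000 -157.5000]
K = S⁻¹·BᵀPA = [-0.3299 -0.5357]
A−BK = [-0.3197 -0.6429; -1.0000 -2.0000]
AᵀP(A−BK) = [0.4966 0.9107; 0.9107 1.6875]
P' = Q + AᵀP(A−BK) = [2.7466 0.9107; 0.9107 2.6875]
tr(P') = 5.4341

5.4341


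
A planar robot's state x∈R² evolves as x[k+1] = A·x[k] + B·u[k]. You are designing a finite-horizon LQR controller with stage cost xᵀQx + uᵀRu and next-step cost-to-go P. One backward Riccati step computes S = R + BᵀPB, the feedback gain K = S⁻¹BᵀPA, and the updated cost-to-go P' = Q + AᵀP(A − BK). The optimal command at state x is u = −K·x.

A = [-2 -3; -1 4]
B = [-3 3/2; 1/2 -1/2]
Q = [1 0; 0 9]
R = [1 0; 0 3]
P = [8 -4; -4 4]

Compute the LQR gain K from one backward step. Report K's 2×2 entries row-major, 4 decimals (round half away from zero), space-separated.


BᵀP = [-26.0000 14.0000; 14.0000 -8.0000]
S = R + BᵀPB = [1 0; 0 3] + [85.0000 -46.0000; -46.0000 25.0000] = [86.0000 -46.0000; -46.0000 28.0000]
BᵀPA = [38.0000 134.0000; -20.0000 -74.0000]
K = S⁻¹·BᵀPA = [0.4932 1.1918; 0.0959 -0.6849]
A−BK = [-0.6644 1.6027; -1.1986 3.0616]
AᵀP(A−BK) = [3.1781 -6.9863; -6.9863 21.6164]
P' = Q + AᵀP(A−BK) = [4.1781 -6.9863; -6.9863 30.6164]
tr(P') = 34.7945

0.4932 1.1918 0.0959 -0.6849


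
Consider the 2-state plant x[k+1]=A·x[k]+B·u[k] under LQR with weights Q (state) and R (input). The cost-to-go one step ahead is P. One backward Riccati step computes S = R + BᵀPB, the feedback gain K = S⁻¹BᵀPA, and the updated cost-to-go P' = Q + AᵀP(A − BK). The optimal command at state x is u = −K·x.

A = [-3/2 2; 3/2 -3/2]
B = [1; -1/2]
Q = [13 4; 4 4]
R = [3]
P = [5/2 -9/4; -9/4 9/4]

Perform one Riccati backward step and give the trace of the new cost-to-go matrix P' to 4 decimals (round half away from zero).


34.8745

BᵀP = [3.6250 -3.3750]
S = R + BᵀPB = [3] + [5.3125] = [8.3125]
BᵀPA = [-10.5000 12.3125]
K = S⁻¹·BᵀPA = [-1.2632 1.4812]
A−BK = [-0.2368 0.5188; 0.8684 -0.7594]
AᵀP(A−BK) = [7.5493 -8.8224; -8.8224 10.3252]
P' = Q + AᵀP(A−BK) = [20.5493 -4.8224; -4.8224 14.3252]
tr(P') = 34.8745


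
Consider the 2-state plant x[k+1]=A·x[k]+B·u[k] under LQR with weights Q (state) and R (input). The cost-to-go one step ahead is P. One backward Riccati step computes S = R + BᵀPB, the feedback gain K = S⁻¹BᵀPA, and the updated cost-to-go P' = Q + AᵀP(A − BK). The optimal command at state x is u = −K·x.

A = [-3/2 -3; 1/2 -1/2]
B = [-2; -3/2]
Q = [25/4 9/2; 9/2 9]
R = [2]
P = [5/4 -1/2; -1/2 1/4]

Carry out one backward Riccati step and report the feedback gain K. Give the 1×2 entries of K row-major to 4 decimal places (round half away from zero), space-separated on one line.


0.6438 1.0822

BᵀP = [-1.7500 0.6250]
S = R + BᵀPB = [2] + [2.5625] = [4.5625]
BᵀPA = [2.9375 4.9375]
K = S⁻¹·BᵀPA = [0.6438 1.0822]
A−BK = [-0.2123 -0.8356; 1.4658 1.1233]
AᵀP(A−BK) = [1.7337 2.7586; 2.7586 4.4692]
P' = Q + AᵀP(A−BK) = [7.9837 7.2586; 7.2586 13.4692]
tr(P') = 21.4529


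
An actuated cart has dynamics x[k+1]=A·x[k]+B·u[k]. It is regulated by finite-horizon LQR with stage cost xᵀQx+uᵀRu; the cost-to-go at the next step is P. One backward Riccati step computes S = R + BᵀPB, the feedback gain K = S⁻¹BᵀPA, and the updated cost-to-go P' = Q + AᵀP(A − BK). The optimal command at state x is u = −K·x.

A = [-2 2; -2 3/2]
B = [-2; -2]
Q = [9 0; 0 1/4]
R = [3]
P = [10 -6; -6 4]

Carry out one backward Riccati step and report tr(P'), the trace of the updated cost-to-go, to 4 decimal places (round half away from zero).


15.3409

BᵀP = [-8.0000 4.0000]
S = R + BᵀPB = [3] + [8.0000] = [11.0000]
BᵀPA = [8.0000 -10.0000]
K = S⁻¹·BᵀPA = [0.7273 -0.9091]
A−BK = [-0.5455 0.1818; -0.5455 -0.3182]
AᵀP(A−BK) = [2.1818 -2.7273; -2.7273 3.9091]
P' = Q + AᵀP(A−BK) = [11.1818 -2.7273; -2.7273 4.1591]
tr(P') = 15.3409


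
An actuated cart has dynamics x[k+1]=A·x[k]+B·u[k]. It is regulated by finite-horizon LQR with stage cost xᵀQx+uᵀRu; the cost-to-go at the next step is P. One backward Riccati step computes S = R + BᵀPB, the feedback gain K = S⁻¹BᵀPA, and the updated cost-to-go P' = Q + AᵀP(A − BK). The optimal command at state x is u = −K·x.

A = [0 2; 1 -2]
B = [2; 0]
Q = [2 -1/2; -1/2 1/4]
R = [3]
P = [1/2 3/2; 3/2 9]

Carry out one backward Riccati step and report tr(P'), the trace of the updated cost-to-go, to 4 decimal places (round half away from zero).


BᵀP = [1.0000 3.0000]
S = R + BᵀPB = [3] + [2.0000] = [5.0000]
BᵀPA = [3.0000 -4.0000]
K = S⁻¹·BᵀPA = [0.6000 -0.8000]
A−BK = [-1.2000 3.6000; 1.0000 -2.0000]
AᵀP(A−BK) = [7.2000 -12.6000; -12.6000 22.8000]
P' = Q + AᵀP(A−BK) = [9.2000 -13.1000; -13.1000 23.0500]
tr(P') = 32.2500

32.2500


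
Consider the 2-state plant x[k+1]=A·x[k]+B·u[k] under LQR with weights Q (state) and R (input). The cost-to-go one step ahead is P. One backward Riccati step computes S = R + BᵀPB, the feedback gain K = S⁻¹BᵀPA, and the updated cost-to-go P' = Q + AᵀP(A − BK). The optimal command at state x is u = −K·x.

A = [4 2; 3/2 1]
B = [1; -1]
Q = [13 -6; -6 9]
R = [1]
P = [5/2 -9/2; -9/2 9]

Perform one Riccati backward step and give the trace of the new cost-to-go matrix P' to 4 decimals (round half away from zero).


BᵀP = [7.0000 -13.5000]
S = R + BᵀPB = [1] + [20.5000] = [21.5000]
BᵀPA = [7.7500 0.5000]
K = S⁻¹·BᵀPA = [0.3605 0.0233]
A−BK = [3.6395 1.9767; 1.8605 1.0233]
AᵀP(A−BK) = [3.4564 1.8198; 1.8198 0.9884]
P' = Q + AᵀP(A−BK) = [16.4564 -4.1802; -4.1802 9.9884]
tr(P') = 26.4448

26.4448


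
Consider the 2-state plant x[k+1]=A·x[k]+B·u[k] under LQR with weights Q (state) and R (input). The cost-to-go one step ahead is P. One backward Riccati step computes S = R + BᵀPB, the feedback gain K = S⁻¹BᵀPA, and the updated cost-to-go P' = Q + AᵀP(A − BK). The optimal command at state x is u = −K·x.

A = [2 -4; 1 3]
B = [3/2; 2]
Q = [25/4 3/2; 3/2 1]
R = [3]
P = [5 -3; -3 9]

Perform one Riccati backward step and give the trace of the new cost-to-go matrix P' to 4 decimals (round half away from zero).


211.9012

BᵀP = [1.5000 13.5000]
S = R + BᵀPB = [3] + [29.2500] = [32.2500]
BᵀPA = [16.5000 34.5000]
K = S⁻¹·BᵀPA = [0.5116 1.0698]
A−BK = [1.2326 -5.6047; -0.0233 0.8605]
AᵀP(A−BK) = [8.5581 -36.6512; -36.6512 196.0930]
P' = Q + AᵀP(A−BK) = [14.8081 -35.1512; -35.1512 197.0930]
tr(P') = 211.9012


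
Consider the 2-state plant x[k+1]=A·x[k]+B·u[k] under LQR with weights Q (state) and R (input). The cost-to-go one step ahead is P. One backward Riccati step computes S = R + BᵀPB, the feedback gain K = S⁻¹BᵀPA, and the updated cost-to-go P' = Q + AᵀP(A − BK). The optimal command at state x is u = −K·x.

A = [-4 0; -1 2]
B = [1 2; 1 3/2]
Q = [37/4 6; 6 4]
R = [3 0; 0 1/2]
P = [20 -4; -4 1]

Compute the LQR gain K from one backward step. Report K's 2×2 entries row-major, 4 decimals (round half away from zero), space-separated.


-0.1224 0.0272 -2.1469 -0.2340

BᵀP = [16.0000 -3.0000; 34.0000 -6.5000]
S = R + BᵀPB = [3 0; 0 1/2] + [13.0000 27.5000; 27.5000 58.2500] = [16.0000 27.5000; 27.5000 58.7500]
BᵀPA = [-61.0000 -6.0000; -129.5000 -13.0000]
K = S⁻¹·BᵀPA = [-0.1224 0.0272; -2.1469 -0.2340]
A−BK = [0.4163 0.4408; 2.3429 2.3238]
AᵀP(A−BK) = [3.5020 1.3551; 1.3551 1.1211]
P' = Q + AᵀP(A−BK) = [12.7520 7.3551; 7.3551 5.1211]
tr(P') = 17.8731


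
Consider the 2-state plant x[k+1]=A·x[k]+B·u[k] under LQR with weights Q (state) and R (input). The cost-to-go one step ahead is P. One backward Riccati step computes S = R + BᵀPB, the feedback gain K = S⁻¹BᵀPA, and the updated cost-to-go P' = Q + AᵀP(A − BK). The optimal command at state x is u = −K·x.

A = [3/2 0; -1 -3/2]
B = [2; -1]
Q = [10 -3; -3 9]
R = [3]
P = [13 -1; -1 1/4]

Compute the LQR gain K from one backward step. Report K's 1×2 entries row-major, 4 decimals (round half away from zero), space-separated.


0.7215 0.0570

BᵀP = [27.0000 -2.2500]
S = R + BᵀPB = [3] + [56.2500] = [59.2500]
BᵀPA = [42.7500 3.3750]
K = S⁻¹·BᵀPA = [0.7215 0.0570]
A−BK = [0.0570 -0.1139; -0.2785 -1.4430]
AᵀP(A−BK) = [1.6551 0.1899; 0.1899 0.3703]
P' = Q + AᵀP(A−BK) = [11.6551 -2.8101; -2.8101 9.3703]
tr(P') = 21.0253


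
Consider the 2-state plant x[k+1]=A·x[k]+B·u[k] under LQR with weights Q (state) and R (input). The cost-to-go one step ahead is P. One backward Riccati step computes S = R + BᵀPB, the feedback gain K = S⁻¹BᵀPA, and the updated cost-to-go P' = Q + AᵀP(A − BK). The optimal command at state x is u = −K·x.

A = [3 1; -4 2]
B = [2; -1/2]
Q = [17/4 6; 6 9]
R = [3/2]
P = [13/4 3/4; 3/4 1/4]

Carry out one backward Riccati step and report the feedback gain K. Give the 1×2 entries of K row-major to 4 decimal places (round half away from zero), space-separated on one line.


BᵀP = [6.1250 1.3750]
S = R + BᵀPB = [3/2] + [11.5625] = [13.0625]
BᵀPA = [12.8750 8.8750]
K = S⁻¹·BᵀPA = [0.9856 0.6794]
A−BK = [1.0287 -0.3589; -3.5072 2.3397]
AᵀP(A−BK) = [2.5598 0.5024; 0.5024 1.2201]
P' = Q + AᵀP(A−BK) = [6.8098 6.5024; 6.5024 10.2201]
tr(P') = 17.0299

0.9856 0.6794


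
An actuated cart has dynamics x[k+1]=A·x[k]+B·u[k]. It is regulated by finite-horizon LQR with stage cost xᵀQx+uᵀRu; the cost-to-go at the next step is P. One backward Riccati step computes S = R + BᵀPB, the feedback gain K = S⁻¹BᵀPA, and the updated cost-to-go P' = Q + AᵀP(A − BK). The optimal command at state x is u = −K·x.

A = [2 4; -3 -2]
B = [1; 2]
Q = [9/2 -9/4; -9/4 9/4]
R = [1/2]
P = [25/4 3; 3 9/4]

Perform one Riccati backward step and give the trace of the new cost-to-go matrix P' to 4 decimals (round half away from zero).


35.1982

BᵀP = [12.2500 7.5000]
S = R + BᵀPB = [1/2] + [27.2500] = [27.7500]
BᵀPA = [2.0000 34.0000]
K = S⁻¹·BᵀPA = [0.0721 1.2252]
A−BK = [1.9279 2.7748; -3.1441 -4.4505]
AᵀP(A−BK) = [9.1059 13.0495; 13.0495 19.3423]
P' = Q + AᵀP(A−BK) = [13.6059 10.7995; 10.7995 21.5923]
tr(P') = 35.1982


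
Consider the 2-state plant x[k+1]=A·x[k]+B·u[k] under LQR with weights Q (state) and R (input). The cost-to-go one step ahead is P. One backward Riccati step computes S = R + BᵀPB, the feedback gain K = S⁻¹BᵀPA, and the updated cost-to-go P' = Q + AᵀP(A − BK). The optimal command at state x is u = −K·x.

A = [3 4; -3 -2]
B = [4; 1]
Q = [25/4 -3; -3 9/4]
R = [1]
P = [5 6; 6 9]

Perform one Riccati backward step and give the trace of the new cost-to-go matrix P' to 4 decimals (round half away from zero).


32.8406

BᵀP = [26.0000 33.0000]
S = R + BᵀPB = [1] + [137.0000] = [138.0000]
BᵀPA = [-21.0000 38.0000]
K = S⁻¹·BᵀPA = [-0.1522 0.2754]
A−BK = [3.6087 2.8986; -2.8478 -2.2754]
AᵀP(A−BK) = [14.8043 11.7826; 11.7826 9.5362]
P' = Q + AᵀP(A−BK) = [21.0543 8.7826; 8.7826 11.7862]
tr(P') = 32.8406


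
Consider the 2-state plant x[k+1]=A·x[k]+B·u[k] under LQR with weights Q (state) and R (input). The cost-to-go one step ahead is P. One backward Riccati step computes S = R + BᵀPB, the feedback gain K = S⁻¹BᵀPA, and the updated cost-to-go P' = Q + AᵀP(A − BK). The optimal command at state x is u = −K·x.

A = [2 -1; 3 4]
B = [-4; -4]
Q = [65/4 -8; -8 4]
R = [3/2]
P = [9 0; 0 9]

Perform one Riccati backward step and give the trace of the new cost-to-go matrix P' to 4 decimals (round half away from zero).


138.0427

BᵀP = [-36.0000 -36.0000]
S = R + BᵀPB = [3/2] + [288.0000] = [289.5000]
BᵀPA = [-180.0000 -108.0000]
K = S⁻¹·BᵀPA = [-0.6218 -0.3731]
A−BK = [-0.4870 -2.4922; 0.5130 2.5078]
AᵀP(A−BK) = [5.0829 22.8497; 22.8497 112.7098]
P' = Q + AᵀP(A−BK) = [21.3329 14.8497; 14.8497 116.7098]
tr(P') = 138.0427


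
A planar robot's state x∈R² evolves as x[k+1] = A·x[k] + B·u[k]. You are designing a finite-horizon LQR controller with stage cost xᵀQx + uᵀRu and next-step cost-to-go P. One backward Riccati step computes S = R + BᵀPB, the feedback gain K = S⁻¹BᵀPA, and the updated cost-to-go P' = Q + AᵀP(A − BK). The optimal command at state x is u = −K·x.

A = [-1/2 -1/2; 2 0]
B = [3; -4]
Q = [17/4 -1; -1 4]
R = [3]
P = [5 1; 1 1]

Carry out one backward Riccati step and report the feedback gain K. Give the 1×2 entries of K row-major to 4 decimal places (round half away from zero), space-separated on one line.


BᵀP = [11.0000 -1.0000]
S = R + BᵀPB = [3] + [37.0000] = [40.0000]
BᵀPA = [-7.5000 -5.5000]
K = S⁻¹·BᵀPA = [-0.1875 -0.1375]
A−BK = [0.0625 -0.0875; 1.2500 -0.5500]
AᵀP(A−BK) = [1.8438 -0.7813; -0.7813 0.4938]
P' = Q + AᵀP(A−BK) = [6.0938 -1.7813; -1.7813 4.4938]
tr(P') = 10.5875

-0.1875 -0.1375


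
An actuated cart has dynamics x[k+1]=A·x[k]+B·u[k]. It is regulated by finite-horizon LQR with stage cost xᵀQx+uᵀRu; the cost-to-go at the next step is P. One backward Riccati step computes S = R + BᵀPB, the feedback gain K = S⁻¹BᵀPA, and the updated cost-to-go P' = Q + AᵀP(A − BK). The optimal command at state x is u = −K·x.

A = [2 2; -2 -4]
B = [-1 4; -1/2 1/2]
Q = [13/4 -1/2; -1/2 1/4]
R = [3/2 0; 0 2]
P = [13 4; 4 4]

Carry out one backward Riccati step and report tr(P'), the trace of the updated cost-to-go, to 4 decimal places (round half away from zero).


53.1000

BᵀP = [-15.0000 -6.0000; 54.0000 18.0000]
S = R + BᵀPB = [3/2 0; 0 2] + [18.0000 -63.0000; -63.0000 225.0000] = [19.5000 -63.0000; -63.0000 227.0000]
BᵀPA = [-18.0000 -6.0000; 72.0000 36.0000]
K = S⁻¹·BᵀPA = [0.9836 1.9803; 0.5902 0.7082]
A−BK = [0.6230 1.1475; -1.8033 -3.3639]
AᵀP(A−BK) = [11.2131 20.6557; 20.6557 38.3869]
P' = Q + AᵀP(A−BK) = [14.4631 20.1557; 20.1557 38.6369]
tr(P') = 53.1000


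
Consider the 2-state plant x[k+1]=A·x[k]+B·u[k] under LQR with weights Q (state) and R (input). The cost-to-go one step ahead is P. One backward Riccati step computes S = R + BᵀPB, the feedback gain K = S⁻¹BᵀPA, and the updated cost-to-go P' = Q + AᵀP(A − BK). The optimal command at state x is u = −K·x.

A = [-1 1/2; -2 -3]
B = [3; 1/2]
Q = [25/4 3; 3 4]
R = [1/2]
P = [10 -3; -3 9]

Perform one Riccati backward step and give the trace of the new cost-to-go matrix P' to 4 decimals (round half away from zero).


BᵀP = [28.5000 -4.5000]
S = R + BᵀPB = [1/2] + [83.2500] = [83.7500]
BᵀPA = [-19.5000 27.7500]
K = S⁻¹·BᵀPA = [-0.2328 0.3313]
A−BK = [-0.3015 -0.4940; -1.8836 -3.1657]
AᵀP(A−BK) = [29.4597 49.4612; 49.4612 83.3052]
P' = Q + AᵀP(A−BK) = [35.7097 52.4612; 52.4612 87.3052]
tr(P') = 123.0149

123.0149


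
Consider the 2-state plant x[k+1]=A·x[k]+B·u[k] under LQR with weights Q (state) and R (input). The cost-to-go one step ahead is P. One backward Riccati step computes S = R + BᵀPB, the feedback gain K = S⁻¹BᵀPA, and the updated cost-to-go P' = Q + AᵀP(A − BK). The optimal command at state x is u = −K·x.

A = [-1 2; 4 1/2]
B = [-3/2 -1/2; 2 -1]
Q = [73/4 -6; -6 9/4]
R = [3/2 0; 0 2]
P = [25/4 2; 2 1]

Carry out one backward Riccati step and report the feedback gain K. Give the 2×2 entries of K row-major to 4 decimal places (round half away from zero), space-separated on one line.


BᵀP = [-5.3750 -1.0000; -5.1250 -2.0000]
S = R + BᵀPB = [3/2 0; 0 2] + [6.0625 3.6875; 3.6875 4.5625] = [7.5625 3.6875; 3.6875 6.5625]
BᵀPA = [1.3750 -11.2500; -2.8750 -11.2500]
K = S⁻¹·BᵀPA = [0.5447 -0.8977; -0.7441 -1.2099]
A−BK = [-0.5551 0.0486; 2.1665 1.0854]
AᵀP(A−BK) = [3.3617 2.2559; 2.2559 5.5401]
P' = Q + AᵀP(A−BK) = [21.6117 -3.7441; -3.7441 7.7901]
tr(P') = 29.4018

0.5447 -0.8977 -0.7441 -1.2099


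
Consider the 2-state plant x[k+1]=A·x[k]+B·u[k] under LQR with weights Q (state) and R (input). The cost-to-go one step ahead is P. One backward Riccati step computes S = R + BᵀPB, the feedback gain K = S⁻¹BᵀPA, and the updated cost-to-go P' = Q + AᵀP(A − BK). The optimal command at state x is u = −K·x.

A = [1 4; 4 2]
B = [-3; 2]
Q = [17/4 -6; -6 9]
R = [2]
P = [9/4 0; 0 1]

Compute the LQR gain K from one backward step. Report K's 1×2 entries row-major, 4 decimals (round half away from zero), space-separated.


0.0476 -0.8762

BᵀP = [-6.7500 2.0000]
S = R + BᵀPB = [2] + [24.2500] = [26.2500]
BᵀPA = [1.2500 -23.0000]
K = S⁻¹·BᵀPA = [0.0476 -0.8762]
A−BK = [1.1429 1.3714; 3.9048 3.7524]
AᵀP(A−BK) = [18.1905 18.0952; 18.0952 19.8476]
P' = Q + AᵀP(A−BK) = [22.4405 12.0952; 12.0952 28.8476]
tr(P') = 51.2881


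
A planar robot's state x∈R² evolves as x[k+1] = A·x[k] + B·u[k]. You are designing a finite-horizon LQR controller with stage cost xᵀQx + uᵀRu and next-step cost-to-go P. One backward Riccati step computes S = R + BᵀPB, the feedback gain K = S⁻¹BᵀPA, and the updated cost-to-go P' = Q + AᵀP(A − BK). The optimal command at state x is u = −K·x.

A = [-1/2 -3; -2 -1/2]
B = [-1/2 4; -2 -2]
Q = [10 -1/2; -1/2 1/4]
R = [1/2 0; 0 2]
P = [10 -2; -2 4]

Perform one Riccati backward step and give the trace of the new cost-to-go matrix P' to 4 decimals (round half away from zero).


BᵀP = [-1.0000 -7.0000; 44.0000 -16.0000]
S = R + BᵀPB = [1/2 0; 0 2] + [14.5000 10.0000; 10.0000 208.0000] = [15.0000 10.0000; 10.0000 210.0000]
BᵀPA = [14.5000 6.5000; 10.0000 -124.0000]
K = S⁻¹·BᵀPA = [0.9656 0.8541; 0.0016 -0.6311]
A−BK = [-0.0238 -0.0484; -0.0656 -0.0541]
AᵀP(A−BK) = [0.4828 0.4270; 0.4270 1.1861]
P' = Q + AᵀP(A−BK) = [10.4828 -0.0730; -0.0730 1.4361]
tr(P') = 11.9189

11.9189


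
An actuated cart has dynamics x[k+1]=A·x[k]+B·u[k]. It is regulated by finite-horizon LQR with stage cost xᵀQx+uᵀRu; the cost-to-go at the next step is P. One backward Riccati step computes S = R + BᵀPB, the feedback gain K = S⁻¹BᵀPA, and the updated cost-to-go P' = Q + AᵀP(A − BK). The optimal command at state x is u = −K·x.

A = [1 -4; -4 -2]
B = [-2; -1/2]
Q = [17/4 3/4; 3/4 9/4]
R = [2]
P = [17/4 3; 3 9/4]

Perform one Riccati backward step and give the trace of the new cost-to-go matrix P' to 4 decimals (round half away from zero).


BᵀP = [-10.0000 -7.1250]
S = R + BᵀPB = [2] + [23.5625] = [25.5625]
BᵀPA = [18.5000 54.2500]
K = S⁻¹·BᵀPA = [0.7237 2.1222]
A−BK = [2.4474 0.2445; -3.6381 -0.9389]
AᵀP(A−BK) = [2.8612 3.7384; 3.7384 9.8680]
P' = Q + AᵀP(A−BK) = [7.1112 4.4884; 4.4884 12.1180]
tr(P') = 19.2292

19.2292


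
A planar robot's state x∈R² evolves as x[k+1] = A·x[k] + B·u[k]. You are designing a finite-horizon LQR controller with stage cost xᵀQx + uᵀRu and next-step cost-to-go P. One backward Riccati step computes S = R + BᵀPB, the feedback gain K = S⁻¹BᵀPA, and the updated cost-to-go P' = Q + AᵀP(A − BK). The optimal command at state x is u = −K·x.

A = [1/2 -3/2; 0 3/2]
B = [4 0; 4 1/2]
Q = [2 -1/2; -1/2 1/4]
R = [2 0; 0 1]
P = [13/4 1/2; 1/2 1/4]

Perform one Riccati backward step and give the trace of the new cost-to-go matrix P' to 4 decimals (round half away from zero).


BᵀP = [15.0000 3.0000; 0.2500 0.1250]
S = R + BᵀPB = [2 0; 0 1] + [72.0000 1.5000; 1.5000 0.0625] = [74.0000 1.5000; 1.5000 1.0625]
BᵀPA = [7.5000 -18.0000; 0.1250 -0.1875]
K = S⁻¹·BᵀPA = [0.1019 -0.2467; -0.0262 0.1718]
A−BK = [0.0925 -0.5131; -0.3944 2.4010]
AᵀP(A−BK) = [0.0517 -0.2335; -0.2335 1.2161]
P' = Q + AᵀP(A−BK) = [2.0517 -0.7335; -0.7335 1.4661]
tr(P') = 3.5178

3.5178


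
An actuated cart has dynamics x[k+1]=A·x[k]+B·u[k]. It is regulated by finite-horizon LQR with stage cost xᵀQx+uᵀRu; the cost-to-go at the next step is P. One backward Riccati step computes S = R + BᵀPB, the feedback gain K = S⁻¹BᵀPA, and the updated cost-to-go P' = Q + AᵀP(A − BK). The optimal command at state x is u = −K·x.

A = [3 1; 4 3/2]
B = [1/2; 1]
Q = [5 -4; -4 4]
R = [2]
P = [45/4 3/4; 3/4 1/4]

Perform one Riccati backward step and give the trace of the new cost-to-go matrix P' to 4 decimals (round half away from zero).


56.6586

BᵀP = [6.3750 0.6250]
S = R + BᵀPB = [2] + [3.8125] = [5.8125]
BᵀPA = [21.6250 7.3125]
K = S⁻¹·BᵀPA = [3.7204 1.2581]
A−BK = [1.1398 0.3710; 0.2796 0.2419]
AᵀP(A−BK) = [42.7957 14.4194; 14.4194 4.8629]
P' = Q + AᵀP(A−BK) = [47.7957 10.4194; 10.4194 8.8629]
tr(P') = 56.6586


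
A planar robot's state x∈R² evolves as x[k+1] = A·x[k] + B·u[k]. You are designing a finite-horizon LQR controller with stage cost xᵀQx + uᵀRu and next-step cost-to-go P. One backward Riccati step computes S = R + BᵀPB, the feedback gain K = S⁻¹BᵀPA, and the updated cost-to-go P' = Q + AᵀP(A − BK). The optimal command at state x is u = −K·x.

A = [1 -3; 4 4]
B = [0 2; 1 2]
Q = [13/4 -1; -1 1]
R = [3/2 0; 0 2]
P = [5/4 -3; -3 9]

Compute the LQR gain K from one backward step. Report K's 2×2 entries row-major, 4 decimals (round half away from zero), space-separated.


BᵀP = [-3.0000 9.0000; -3.5000 12.0000]
S = R + BᵀPB = [3/2 0; 0 2] + [9.0000 12.0000; 12.0000 17.0000] = [10.5000 12.0000; 12.0000 19.0000]
BᵀPA = [33.0000 45.0000; 44.5000 58.5000]
K = S⁻¹·BᵀPA = [1.6757 2.7568; 1.2838 1.3378]
A−BK = [-1.5676 -5.6757; -0.2432 -1.4324]
AᵀP(A−BK) = [8.8243 13.7432; 13.7432 24.9324]
P' = Q + AᵀP(A−BK) = [12.0743 12.7432; 12.7432 25.9324]
tr(P') = 38.0068

1.6757 2.7568 1.2838 1.3378


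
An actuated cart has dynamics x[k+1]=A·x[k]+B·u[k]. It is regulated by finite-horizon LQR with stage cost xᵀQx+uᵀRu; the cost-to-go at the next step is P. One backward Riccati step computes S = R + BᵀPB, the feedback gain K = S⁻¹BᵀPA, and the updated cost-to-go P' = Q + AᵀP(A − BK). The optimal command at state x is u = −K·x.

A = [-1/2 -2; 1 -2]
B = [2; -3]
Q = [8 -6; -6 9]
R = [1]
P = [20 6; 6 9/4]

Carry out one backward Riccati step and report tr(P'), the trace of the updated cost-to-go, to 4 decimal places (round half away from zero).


52.5726

BᵀP = [22.0000 5.2500]
S = R + BᵀPB = [1] + [28.2500] = [29.2500]
BᵀPA = [-5.7500 -54.5000]
K = S⁻¹·BᵀPA = [-0.1966 -1.8632]
A−BK = [-0.1068 1.7265; 0.4103 -7.5897]
AᵀP(A−BK) = [0.1197 -1.2137; -1.2137 35.4530]
P' = Q + AᵀP(A−BK) = [8.1197 -7.2137; -7.2137 44.4530]
tr(P') = 52.5726


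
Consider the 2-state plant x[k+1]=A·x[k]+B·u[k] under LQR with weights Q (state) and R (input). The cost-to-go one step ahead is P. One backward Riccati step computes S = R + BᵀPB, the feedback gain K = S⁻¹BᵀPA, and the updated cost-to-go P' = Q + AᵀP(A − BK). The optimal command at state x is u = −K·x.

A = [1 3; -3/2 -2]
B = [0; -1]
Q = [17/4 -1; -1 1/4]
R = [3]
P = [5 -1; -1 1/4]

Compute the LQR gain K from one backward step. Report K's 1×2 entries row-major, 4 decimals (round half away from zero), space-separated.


BᵀP = [1.0000 -0.2500]
S = R + BᵀPB = [3] + [0.2500] = [3.2500]
BᵀPA = [1.3750 3.5000]
K = S⁻¹·BᵀPA = [0.4231 1.0769]
A−BK = [1.0000 3.0000; -1.0769 -0.9231]
AᵀP(A−BK) = [7.9808 20.7692; 20.7692 54.2308]
P' = Q + AᵀP(A−BK) = [12.2308 19.7692; 19.7692 54.4808]
tr(P') = 66.7115

0.4231 1.0769


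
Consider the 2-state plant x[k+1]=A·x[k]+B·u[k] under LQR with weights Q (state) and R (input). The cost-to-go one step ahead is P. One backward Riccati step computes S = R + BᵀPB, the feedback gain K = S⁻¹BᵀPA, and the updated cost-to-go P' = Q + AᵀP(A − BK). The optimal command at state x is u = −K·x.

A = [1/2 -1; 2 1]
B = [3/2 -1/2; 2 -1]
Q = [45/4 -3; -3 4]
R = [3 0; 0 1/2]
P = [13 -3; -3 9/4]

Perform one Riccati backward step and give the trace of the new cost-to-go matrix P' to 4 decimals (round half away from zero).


30.0368

BᵀP = [13.5000 0.0000; -3.5000 -0.7500]
S = R + BᵀPB = [3 0; 0 1/2] + [20.2500 -6.7500; -6.7500 2.5000] = [23.2500 -6.7500; -6.7500 3.0000]
BᵀPA = [6.7500 -13.5000; -3.2500 2.7500]
K = S⁻¹·BᵀPA = [-0.0698 -0.9070; -1.2403 -1.1240]
A−BK = [-0.0155 -0.2016; 0.8992 1.6899]
AᵀP(A−BK) = [2.6899 4.9690; 4.9690 12.0969]
P' = Q + AᵀP(A−BK) = [13.9399 1.9690; 1.9690 16.0969]
tr(P') = 30.0368
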